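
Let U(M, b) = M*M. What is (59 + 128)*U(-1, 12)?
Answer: 187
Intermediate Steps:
U(M, b) = M²
(59 + 128)*U(-1, 12) = (59 + 128)*(-1)² = 187*1 = 187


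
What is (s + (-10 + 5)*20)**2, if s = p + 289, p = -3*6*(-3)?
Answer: 59049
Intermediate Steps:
p = 54 (p = -18*(-3) = 54)
s = 343 (s = 54 + 289 = 343)
(s + (-10 + 5)*20)**2 = (343 + (-10 + 5)*20)**2 = (343 - 5*20)**2 = (343 - 100)**2 = 243**2 = 59049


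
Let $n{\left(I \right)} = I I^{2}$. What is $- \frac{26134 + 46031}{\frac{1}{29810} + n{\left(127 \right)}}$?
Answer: $- \frac{717079550}{20354099077} \approx -0.03523$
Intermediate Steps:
$n{\left(I \right)} = I^{3}$
$- \frac{26134 + 46031}{\frac{1}{29810} + n{\left(127 \right)}} = - \frac{26134 + 46031}{\frac{1}{29810} + 127^{3}} = - \frac{72165}{\frac{1}{29810} + 2048383} = - \frac{72165}{\frac{61062297231}{29810}} = - \frac{72165 \cdot 29810}{61062297231} = \left(-1\right) \frac{717079550}{20354099077} = - \frac{717079550}{20354099077}$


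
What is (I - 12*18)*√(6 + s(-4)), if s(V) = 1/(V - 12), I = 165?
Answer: -51*√95/4 ≈ -124.27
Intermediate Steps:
s(V) = 1/(-12 + V)
(I - 12*18)*√(6 + s(-4)) = (165 - 12*18)*√(6 + 1/(-12 - 4)) = (165 - 216)*√(6 + 1/(-16)) = -51*√(6 - 1/16) = -51*√95/4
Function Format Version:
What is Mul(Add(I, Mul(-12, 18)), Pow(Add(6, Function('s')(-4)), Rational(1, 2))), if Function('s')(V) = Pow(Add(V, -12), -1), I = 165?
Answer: Mul(Rational(-51, 4), Pow(95, Rational(1, 2))) ≈ -124.27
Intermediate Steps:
Function('s')(V) = Pow(Add(-12, V), -1)
Mul(Add(I, Mul(-12, 18)), Pow(Add(6, Function('s')(-4)), Rational(1, 2))) = Mul(Add(165, Mul(-12, 18)), Pow(Add(6, Pow(Add(-12, -4), -1)), Rational(1, 2))) = Mul(Add(165, -216), Pow(Add(6, Pow(-16, -1)), Rational(1, 2))) = Mul(-51, Pow(Add(6, Rational(-1, 16)), Rational(1, 2))) = Mul(-51, Pow(Rational(95, 16), Rational(1, 2))) = Mul(-51, Mul(Rational(1, 4), Pow(95, Rational(1, 2)))) = Mul(Rational(-51, 4), Pow(95, Rational(1, 2)))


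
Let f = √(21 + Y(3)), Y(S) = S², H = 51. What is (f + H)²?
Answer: (51 + √30)² ≈ 3189.7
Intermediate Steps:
f = √30 (f = √(21 + 3²) = √(21 + 9) = √30 ≈ 5.4772)
(f + H)² = (√30 + 51)² = (51 + √30)²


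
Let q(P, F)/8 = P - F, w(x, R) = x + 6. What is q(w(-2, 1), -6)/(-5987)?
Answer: -80/5987 ≈ -0.013362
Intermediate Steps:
w(x, R) = 6 + x
q(P, F) = -8*F + 8*P (q(P, F) = 8*(P - F) = -8*F + 8*P)
q(w(-2, 1), -6)/(-5987) = (-8*(-6) + 8*(6 - 2))/(-5987) = (48 + 8*4)*(-1/5987) = (48 + 32)*(-1/5987) = 80*(-1/5987) = -80/5987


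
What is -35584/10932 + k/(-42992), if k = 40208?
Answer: -30771581/7343571 ≈ -4.1903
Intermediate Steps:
-35584/10932 + k/(-42992) = -35584/10932 + 40208/(-42992) = -35584*1/10932 + 40208*(-1/42992) = -8896/2733 - 2513/2687 = -30771581/7343571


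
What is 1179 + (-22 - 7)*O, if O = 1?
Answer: 1150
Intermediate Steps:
1179 + (-22 - 7)*O = 1179 + (-22 - 7)*1 = 1179 - 29*1 = 1179 - 29 = 1150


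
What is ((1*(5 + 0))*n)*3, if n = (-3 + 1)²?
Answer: 60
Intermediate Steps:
n = 4 (n = (-2)² = 4)
((1*(5 + 0))*n)*3 = ((1*(5 + 0))*4)*3 = ((1*5)*4)*3 = (5*4)*3 = 20*3 = 60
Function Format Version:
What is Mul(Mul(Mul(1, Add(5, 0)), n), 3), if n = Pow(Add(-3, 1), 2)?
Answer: 60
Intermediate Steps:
n = 4 (n = Pow(-2, 2) = 4)
Mul(Mul(Mul(1, Add(5, 0)), n), 3) = Mul(Mul(Mul(1, Add(5, 0)), 4), 3) = Mul(Mul(Mul(1, 5), 4), 3) = Mul(Mul(5, 4), 3) = Mul(20, 3) = 60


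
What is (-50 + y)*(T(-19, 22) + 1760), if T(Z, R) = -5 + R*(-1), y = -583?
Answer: -1096989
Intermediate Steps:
T(Z, R) = -5 - R
(-50 + y)*(T(-19, 22) + 1760) = (-50 - 583)*((-5 - 1*22) + 1760) = -633*((-5 - 22) + 1760) = -633*(-27 + 1760) = -633*1733 = -1096989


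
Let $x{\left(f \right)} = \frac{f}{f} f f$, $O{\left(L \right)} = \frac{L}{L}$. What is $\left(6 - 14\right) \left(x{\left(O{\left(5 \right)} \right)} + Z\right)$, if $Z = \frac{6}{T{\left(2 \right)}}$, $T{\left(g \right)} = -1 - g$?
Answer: $8$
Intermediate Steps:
$O{\left(L \right)} = 1$
$x{\left(f \right)} = f^{2}$ ($x{\left(f \right)} = 1 f f = f f = f^{2}$)
$Z = -2$ ($Z = \frac{6}{-1 - 2} = \frac{6}{-3} = 6 \left(- \frac{1}{3}\right) = -2$)
$\left(6 - 14\right) \left(x{\left(O{\left(5 \right)} \right)} + Z\right) = \left(6 - 14\right) \left(1^{2} - 2\right) = - 8 \left(1 - 2\right) = \left(-8\right) \left(-1\right) = 8$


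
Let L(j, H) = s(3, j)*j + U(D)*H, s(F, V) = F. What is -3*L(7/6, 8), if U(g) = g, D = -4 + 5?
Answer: -69/2 ≈ -34.500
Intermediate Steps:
D = 1
L(j, H) = H + 3*j (L(j, H) = 3*j + 1*H = 3*j + H = H + 3*j)
-3*L(7/6, 8) = -3*(8 + 3*(7/6)) = -3*(8 + 7/2) = -3*23/2 = -69/2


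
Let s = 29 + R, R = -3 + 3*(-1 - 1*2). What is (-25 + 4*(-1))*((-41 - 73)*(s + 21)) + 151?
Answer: 125779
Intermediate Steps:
R = -12 (R = -3 + 3*(-1 - 2) = -3 + 3*(-3) = -3 - 9 = -12)
s = 17 (s = 29 - 12 = 17)
(-25 + 4*(-1))*((-41 - 73)*(s + 21)) + 151 = (-25 + 4*(-1))*((-41 - 73)*(17 + 21)) + 151 = (-25 - 4)*(-114*38) + 151 = -29*(-4332) + 151 = 125628 + 151 = 125779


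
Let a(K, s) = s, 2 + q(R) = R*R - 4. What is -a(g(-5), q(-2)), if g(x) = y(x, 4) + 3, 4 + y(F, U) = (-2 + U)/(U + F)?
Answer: 2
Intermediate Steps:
y(F, U) = -4 + (-2 + U)/(F + U) (y(F, U) = -4 + (-2 + U)/(U + F) = -4 + (-2 + U)/(F + U))
q(R) = -6 + R² (q(R) = -2 + (R*R - 4) = -2 + (R² - 4) = -2 + (-4 + R²) = -6 + R²)
g(x) = 3 + (-14 - 4*x)/(4 + x) (g(x) = (-2 - 4*x - 3*4)/(x + 4) + 3 = (-2 - 4*x - 12)/(4 + x) + 3 = (-14 - 4*x)/(4 + x) + 3 = 3 + (-14 - 4*x)/(4 + x))
-a(g(-5), q(-2)) = -(-6 + (-2)²) = -(-6 + 4) = -1*(-2) = 2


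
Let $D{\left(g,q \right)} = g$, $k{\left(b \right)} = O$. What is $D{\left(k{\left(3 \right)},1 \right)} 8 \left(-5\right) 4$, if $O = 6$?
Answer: $-960$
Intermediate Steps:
$k{\left(b \right)} = 6$
$D{\left(k{\left(3 \right)},1 \right)} 8 \left(-5\right) 4 = 6 \cdot 8 \left(-5\right) 4 = 48 \left(-5\right) 4 = \left(-240\right) 4 = -960$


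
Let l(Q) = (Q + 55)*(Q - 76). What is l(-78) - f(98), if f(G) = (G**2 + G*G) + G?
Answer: -15764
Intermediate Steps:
l(Q) = (-76 + Q)*(55 + Q) (l(Q) = (55 + Q)*(-76 + Q) = (-76 + Q)*(55 + Q))
f(G) = G + 2*G**2 (f(G) = (G**2 + G**2) + G = 2*G**2 + G = G + 2*G**2)
l(-78) - f(98) = (-4180 + (-78)**2 - 21*(-78)) - 98*(1 + 2*98) = (-4180 + 6084 + 1638) - 98*(1 + 196) = 3542 - 98*197 = 3542 - 1*19306 = 3542 - 19306 = -15764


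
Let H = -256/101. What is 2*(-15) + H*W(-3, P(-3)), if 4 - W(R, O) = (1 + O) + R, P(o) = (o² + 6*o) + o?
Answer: -7638/101 ≈ -75.624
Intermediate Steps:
P(o) = o² + 7*o
W(R, O) = 3 - O - R (W(R, O) = 4 - ((1 + O) + R) = 4 - (1 + O + R) = 4 + (-1 - O - R) = 3 - O - R)
H = -256/101 (H = -256*1/101 = -256/101 ≈ -2.5347)
2*(-15) + H*W(-3, P(-3)) = 2*(-15) - 256*(3 - (-3)*(7 - 3) - 1*(-3))/101 = -30 - 256*(3 - (-3)*4 + 3)/101 = -30 - 256*(3 - 1*(-12) + 3)/101 = -30 - 256*(3 + 12 + 3)/101 = -30 - 256/101*18 = -30 - 4608/101 = -7638/101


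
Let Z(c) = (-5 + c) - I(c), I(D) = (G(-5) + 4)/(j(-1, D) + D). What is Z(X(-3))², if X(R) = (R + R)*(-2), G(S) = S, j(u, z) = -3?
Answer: 4096/81 ≈ 50.568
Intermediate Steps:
X(R) = -4*R (X(R) = (2*R)*(-2) = -4*R)
I(D) = -1/(-3 + D) (I(D) = (-5 + 4)/(-3 + D) = -1/(-3 + D))
Z(c) = -5 + c + 1/(-3 + c) (Z(c) = (-5 + c) - (-1)/(-3 + c) = (-5 + c) + 1/(-3 + c) = -5 + c + 1/(-3 + c))
Z(X(-3))² = ((1 + (-5 - 4*(-3))*(-3 - 4*(-3)))/(-3 - 4*(-3)))² = ((1 + (-5 + 12)*(-3 + 12))/(-3 + 12))² = ((1 + 7*9)/9)² = ((1 + 63)/9)² = ((⅑)*64)² = (64/9)² = 4096/81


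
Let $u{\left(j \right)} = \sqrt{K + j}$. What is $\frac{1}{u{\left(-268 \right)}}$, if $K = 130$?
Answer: $- \frac{i \sqrt{138}}{138} \approx - 0.085126 i$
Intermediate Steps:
$u{\left(j \right)} = \sqrt{130 + j}$
$\frac{1}{u{\left(-268 \right)}} = \frac{1}{\sqrt{130 - 268}} = \frac{1}{\sqrt{-138}} = \frac{1}{i \sqrt{138}} = - \frac{i \sqrt{138}}{138}$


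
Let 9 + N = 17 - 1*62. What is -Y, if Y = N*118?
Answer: 6372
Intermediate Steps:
N = -54 (N = -9 + (17 - 1*62) = -9 + (17 - 62) = -9 - 45 = -54)
Y = -6372 (Y = -54*118 = -6372)
-Y = -1*(-6372) = 6372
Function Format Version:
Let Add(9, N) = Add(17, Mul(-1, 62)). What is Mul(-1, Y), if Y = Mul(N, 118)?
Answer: 6372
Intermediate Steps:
N = -54 (N = Add(-9, Add(17, Mul(-1, 62))) = Add(-9, Add(17, -62)) = Add(-9, -45) = -54)
Y = -6372 (Y = Mul(-54, 118) = -6372)
Mul(-1, Y) = Mul(-1, -6372) = 6372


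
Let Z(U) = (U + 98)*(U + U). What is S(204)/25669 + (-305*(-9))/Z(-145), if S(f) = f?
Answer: 14648385/69973694 ≈ 0.20934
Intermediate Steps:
Z(U) = 2*U*(98 + U) (Z(U) = (98 + U)*(2*U) = 2*U*(98 + U))
S(204)/25669 + (-305*(-9))/Z(-145) = 204/25669 + (-305*(-9))/((2*(-145)*(98 - 145))) = 204*(1/25669) + 2745/((2*(-145)*(-47))) = 204/25669 + 2745/13630 = 204/25669 + 2745*(1/13630) = 204/25669 + 549/2726 = 14648385/69973694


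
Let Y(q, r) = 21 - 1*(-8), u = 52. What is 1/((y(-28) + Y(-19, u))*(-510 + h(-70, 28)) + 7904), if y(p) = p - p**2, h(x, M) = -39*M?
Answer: 1/1262270 ≈ 7.9222e-7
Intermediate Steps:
Y(q, r) = 29 (Y(q, r) = 21 + 8 = 29)
1/((y(-28) + Y(-19, u))*(-510 + h(-70, 28)) + 7904) = 1/((-28*(1 - 1*(-28)) + 29)*(-510 - 39*28) + 7904) = 1/((-28*(1 + 28) + 29)*(-510 - 1092) + 7904) = 1/((-28*29 + 29)*(-1602) + 7904) = 1/((-812 + 29)*(-1602) + 7904) = 1/(-783*(-1602) + 7904) = 1/(1254366 + 7904) = 1/1262270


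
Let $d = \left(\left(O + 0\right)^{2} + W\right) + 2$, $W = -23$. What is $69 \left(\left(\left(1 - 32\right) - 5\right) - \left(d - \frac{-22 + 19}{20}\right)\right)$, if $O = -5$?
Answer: $- \frac{55407}{20} \approx -2770.4$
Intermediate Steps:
$d = 4$ ($d = \left(\left(-5 + 0\right)^{2} - 23\right) + 2 = \left(\left(-5\right)^{2} - 23\right) + 2 = \left(25 - 23\right) + 2 = 2 + 2 = 4$)
$69 \left(\left(\left(1 - 32\right) - 5\right) - \left(d - \frac{-22 + 19}{20}\right)\right) = 69 \left(\left(\left(1 - 32\right) - 5\right) - \left(4 - \frac{-22 + 19}{20}\right)\right) = 69 \left(\left(-31 - 5\right) - \frac{83}{20}\right) = 69 \left(-36 - \frac{83}{20}\right) = 69 \left(- \frac{803}{20}\right) = - \frac{55407}{20}$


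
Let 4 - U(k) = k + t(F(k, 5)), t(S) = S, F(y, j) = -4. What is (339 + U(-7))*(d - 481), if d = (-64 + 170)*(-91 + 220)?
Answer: 4670322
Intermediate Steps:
d = 13674 (d = 106*129 = 13674)
U(k) = 8 - k (U(k) = 4 - (k - 4) = 4 - (-4 + k) = 4 + (4 - k) = 8 - k)
(339 + U(-7))*(d - 481) = (339 + (8 - 1*(-7)))*(13674 - 481) = (339 + (8 + 7))*13193 = (339 + 15)*13193 = 354*13193 = 4670322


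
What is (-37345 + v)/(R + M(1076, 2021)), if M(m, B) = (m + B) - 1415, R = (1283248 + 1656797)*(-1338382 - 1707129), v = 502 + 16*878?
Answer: 22795/8953939386313 ≈ 2.5458e-9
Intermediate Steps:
v = 14550 (v = 502 + 14048 = 14550)
R = -8953939387995 (R = 2940045*(-3045511) = -8953939387995)
M(m, B) = -1415 + B + m (M(m, B) = (B + m) - 1415 = -1415 + B + m)
(-37345 + v)/(R + M(1076, 2021)) = (-37345 + 14550)/(-8953939387995 + (-1415 + 2021 + 1076)) = -22795/(-8953939387995 + 1682) = -22795/(-8953939386313) = -22795*(-1/8953939386313) = 22795/8953939386313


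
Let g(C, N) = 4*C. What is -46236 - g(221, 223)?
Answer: -47120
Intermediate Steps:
-46236 - g(221, 223) = -46236 - 4*221 = -46236 - 1*884 = -46236 - 884 = -47120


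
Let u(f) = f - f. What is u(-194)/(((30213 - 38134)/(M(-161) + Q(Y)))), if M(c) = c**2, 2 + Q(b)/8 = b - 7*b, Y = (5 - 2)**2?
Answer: 0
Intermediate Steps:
Y = 9 (Y = 3**2 = 9)
Q(b) = -16 - 48*b (Q(b) = -16 + 8*(b - 7*b) = -16 + 8*(-6*b) = -16 - 48*b)
u(f) = 0
u(-194)/(((30213 - 38134)/(M(-161) + Q(Y)))) = 0/(((30213 - 38134)/((-161)**2 + (-16 - 48*9)))) = 0/((-7921/(25921 + (-16 - 432)))) = 0/((-7921/(25921 - 448))) = 0/((-7921/25473)) = 0/((-7921*1/25473)) = 0/(-7921/25473) = 0*(-25473/7921) = 0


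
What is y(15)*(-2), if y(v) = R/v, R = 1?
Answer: -2/15 ≈ -0.13333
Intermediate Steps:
y(v) = 1/v
y(15)*(-2) = -2/15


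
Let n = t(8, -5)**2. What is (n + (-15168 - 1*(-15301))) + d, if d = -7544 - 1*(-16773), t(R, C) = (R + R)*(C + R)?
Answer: 11666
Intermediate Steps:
t(R, C) = 2*R*(C + R) (t(R, C) = (2*R)*(C + R) = 2*R*(C + R))
d = 9229 (d = -7544 + 16773 = 9229)
n = 2304 (n = (2*8*(-5 + 8))**2 = (2*8*3)**2 = 48**2 = 2304)
(n + (-15168 - 1*(-15301))) + d = (2304 + (-15168 - 1*(-15301))) + 9229 = (2304 + (-15168 + 15301)) + 9229 = (2304 + 133) + 9229 = 2437 + 9229 = 11666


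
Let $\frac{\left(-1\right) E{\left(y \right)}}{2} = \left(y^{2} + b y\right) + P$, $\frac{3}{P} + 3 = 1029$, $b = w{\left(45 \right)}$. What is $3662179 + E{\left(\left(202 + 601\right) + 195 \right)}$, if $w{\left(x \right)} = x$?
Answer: $\frac{270240020}{171} \approx 1.5804 \cdot 10^{6}$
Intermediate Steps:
$b = 45$
$P = \frac{1}{342}$ ($P = \frac{3}{-3 + 1029} = \frac{3}{1026} = 3 \cdot \frac{1}{1026} = \frac{1}{342} \approx 0.002924$)
$E{\left(y \right)} = - \frac{1}{171} - 90 y - 2 y^{2}$ ($E{\left(y \right)} = - 2 \left(\left(y^{2} + 45 y\right) + \frac{1}{342}\right) = - 2 \left(\frac{1}{342} + y^{2} + 45 y\right) = - \frac{1}{171} - 90 y - 2 y^{2}$)
$3662179 + E{\left(\left(202 + 601\right) + 195 \right)} = 3662179 - \left(\frac{1}{171} + 2 \left(\left(202 + 601\right) + 195\right)^{2} + 90 \left(\left(202 + 601\right) + 195\right)\right) = 3662179 - \left(\frac{1}{171} + 2 \left(803 + 195\right)^{2} + 90 \left(803 + 195\right)\right) = 3662179 - \left(\frac{15359221}{171} + 1992008\right) = 3662179 - \frac{355992589}{171} = \frac{270240020}{171}$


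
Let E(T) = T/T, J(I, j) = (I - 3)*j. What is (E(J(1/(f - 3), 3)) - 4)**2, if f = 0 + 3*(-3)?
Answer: 9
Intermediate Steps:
f = -9 (f = 0 - 9 = -9)
J(I, j) = j*(-3 + I) (J(I, j) = (-3 + I)*j = j*(-3 + I))
E(T) = 1
(E(J(1/(f - 3), 3)) - 4)**2 = (1 - 4)**2 = (-3)**2 = 9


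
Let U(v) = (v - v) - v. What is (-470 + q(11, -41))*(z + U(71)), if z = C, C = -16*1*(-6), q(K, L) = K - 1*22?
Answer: -12025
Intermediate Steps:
q(K, L) = -22 + K (q(K, L) = K - 22 = -22 + K)
C = 96 (C = -16*(-6) = 96)
z = 96
U(v) = -v (U(v) = 0 - v = -v)
(-470 + q(11, -41))*(z + U(71)) = (-470 + (-22 + 11))*(96 - 1*71) = (-470 - 11)*(96 - 71) = -481*25 = -12025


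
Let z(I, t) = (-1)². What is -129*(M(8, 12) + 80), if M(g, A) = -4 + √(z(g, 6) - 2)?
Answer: -9804 - 129*I ≈ -9804.0 - 129.0*I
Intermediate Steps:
z(I, t) = 1
M(g, A) = -4 + I (M(g, A) = -4 + √(1 - 2) = -4 + √(-1) = -4 + I)
-129*(M(8, 12) + 80) = -129*((-4 + I) + 80) = -129*(76 + I) = -9804 - 129*I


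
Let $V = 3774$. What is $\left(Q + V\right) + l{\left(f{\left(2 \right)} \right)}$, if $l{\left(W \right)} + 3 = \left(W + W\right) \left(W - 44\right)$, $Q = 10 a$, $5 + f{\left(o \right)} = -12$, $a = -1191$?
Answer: $-6065$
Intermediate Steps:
$f{\left(o \right)} = -17$ ($f{\left(o \right)} = -5 - 12 = -17$)
$Q = -11910$ ($Q = 10 \left(-1191\right) = -11910$)
$l{\left(W \right)} = -3 + 2 W \left(-44 + W\right)$ ($l{\left(W \right)} = -3 + \left(W + W\right) \left(W - 44\right) = -3 + 2 W \left(-44 + W\right)$)
$\left(Q + V\right) + l{\left(f{\left(2 \right)} \right)} = \left(-11910 + 3774\right) - \left(-1493 - 578\right) = -8136 + \left(-3 + 1496 + 2 \cdot 289\right) = -8136 + \left(-3 + 1496 + 578\right) = -8136 + 2071 = -6065$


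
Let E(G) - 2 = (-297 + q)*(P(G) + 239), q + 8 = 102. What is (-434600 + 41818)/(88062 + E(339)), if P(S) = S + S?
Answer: 392782/98087 ≈ 4.0044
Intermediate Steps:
q = 94 (q = -8 + 102 = 94)
P(S) = 2*S
E(G) = -48515 - 406*G (E(G) = 2 + (-297 + 94)*(2*G + 239) = 2 - 203*(239 + 2*G) = 2 + (-48517 - 406*G) = -48515 - 406*G)
(-434600 + 41818)/(88062 + E(339)) = (-434600 + 41818)/(88062 + (-48515 - 406*339)) = -392782/(88062 + (-48515 - 137634)) = -392782/(88062 - 186149) = -392782/(-98087) = -392782*(-1/98087) = 392782/98087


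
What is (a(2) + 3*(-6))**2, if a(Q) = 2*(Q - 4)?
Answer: 484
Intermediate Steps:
a(Q) = -8 + 2*Q (a(Q) = 2*(-4 + Q) = -8 + 2*Q)
(a(2) + 3*(-6))**2 = ((-8 + 2*2) + 3*(-6))**2 = ((-8 + 4) - 18)**2 = (-4 - 18)**2 = (-22)**2 = 484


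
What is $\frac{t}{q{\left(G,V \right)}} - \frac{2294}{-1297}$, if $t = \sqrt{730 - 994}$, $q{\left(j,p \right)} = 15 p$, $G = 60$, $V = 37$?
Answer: $\frac{2294}{1297} + \frac{2 i \sqrt{66}}{555} \approx 1.7687 + 0.029276 i$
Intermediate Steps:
$t = 2 i \sqrt{66}$ ($t = \sqrt{-264} = 2 i \sqrt{66} \approx 16.248 i$)
$\frac{t}{q{\left(G,V \right)}} - \frac{2294}{-1297} = \frac{2 i \sqrt{66}}{15 \cdot 37} - \frac{2294}{-1297} = \frac{2 i \sqrt{66}}{555} - - \frac{2294}{1297} = 2 i \sqrt{66} \cdot \frac{1}{555} + \frac{2294}{1297} = \frac{2 i \sqrt{66}}{555} + \frac{2294}{1297} = \frac{2294}{1297} + \frac{2 i \sqrt{66}}{555}$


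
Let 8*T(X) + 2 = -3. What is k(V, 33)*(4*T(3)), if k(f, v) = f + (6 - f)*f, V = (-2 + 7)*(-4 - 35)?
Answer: 98475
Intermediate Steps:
T(X) = -5/8 (T(X) = -1/4 + (1/8)*(-3) = -1/4 - 3/8 = -5/8)
V = -195 (V = 5*(-39) = -195)
k(f, v) = f + f*(6 - f)
k(V, 33)*(4*T(3)) = (-195*(7 - 1*(-195)))*(4*(-5/8)) = -195*(7 + 195)*(-5/2) = -195*202*(-5/2) = -39390*(-5/2) = 98475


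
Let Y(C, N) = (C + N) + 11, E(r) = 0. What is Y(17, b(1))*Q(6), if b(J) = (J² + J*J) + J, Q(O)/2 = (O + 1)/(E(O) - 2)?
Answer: -217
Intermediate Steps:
Q(O) = -1 - O (Q(O) = 2*((O + 1)/(0 - 2)) = 2*((1 + O)/(-2)) = 2*((1 + O)*(-½)) = 2*(-½ - O/2) = -1 - O)
b(J) = J + 2*J² (b(J) = (J² + J²) + J = 2*J² + J = J + 2*J²)
Y(C, N) = 11 + C + N
Y(17, b(1))*Q(6) = (11 + 17 + 1*(1 + 2*1))*(-1 - 1*6) = (11 + 17 + 1*(1 + 2))*(-1 - 6) = (11 + 17 + 1*3)*(-7) = (11 + 17 + 3)*(-7) = 31*(-7) = -217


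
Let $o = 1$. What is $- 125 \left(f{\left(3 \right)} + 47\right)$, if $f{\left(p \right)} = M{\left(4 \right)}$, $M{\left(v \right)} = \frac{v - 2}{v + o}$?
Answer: $-5925$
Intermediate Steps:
$M{\left(v \right)} = \frac{-2 + v}{1 + v}$ ($M{\left(v \right)} = \frac{v - 2}{v + 1} = \frac{-2 + v}{1 + v}$)
$f{\left(p \right)} = \frac{2}{5}$ ($f{\left(p \right)} = \frac{-2 + 4}{1 + 4} = \frac{1}{5} \cdot 2 = \frac{2}{5}$)
$- 125 \left(f{\left(3 \right)} + 47\right) = - 125 \left(\frac{2}{5} + 47\right) = \left(-125\right) \frac{237}{5} = -5925$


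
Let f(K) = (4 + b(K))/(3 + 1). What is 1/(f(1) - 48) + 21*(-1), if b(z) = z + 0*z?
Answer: -3931/187 ≈ -21.021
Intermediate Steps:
b(z) = z (b(z) = z + 0 = z)
f(K) = 1 + K/4 (f(K) = (4 + K)/(3 + 1) = (4 + K)/4 = (4 + K)*(1/4) = 1 + K/4)
1/(f(1) - 48) + 21*(-1) = 1/((1 + (1/4)*1) - 48) + 21*(-1) = 1/((1 + 1/4) - 48) - 21 = 1/(5/4 - 48) - 21 = 1/(-187/4) - 21 = -4/187 - 21 = -3931/187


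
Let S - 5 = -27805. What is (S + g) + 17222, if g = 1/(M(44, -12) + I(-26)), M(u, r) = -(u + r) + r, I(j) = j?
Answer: -740461/70 ≈ -10578.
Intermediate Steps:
S = -27800 (S = 5 - 27805 = -27800)
M(u, r) = -u (M(u, r) = -(r + u) + r = (-r - u) + r = -u)
g = -1/70 (g = 1/(-1*44 - 26) = 1/(-44 - 26) = 1/(-70) = -1/70 ≈ -0.014286)
(S + g) + 17222 = (-27800 - 1/70) + 17222 = -1946001/70 + 17222 = -740461/70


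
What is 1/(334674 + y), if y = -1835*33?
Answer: 1/274119 ≈ 3.6480e-6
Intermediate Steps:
y = -60555
1/(334674 + y) = 1/(334674 - 60555) = 1/274119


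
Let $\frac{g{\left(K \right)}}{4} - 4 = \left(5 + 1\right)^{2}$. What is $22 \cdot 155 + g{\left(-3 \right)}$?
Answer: $3570$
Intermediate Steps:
$g{\left(K \right)} = 160$ ($g{\left(K \right)} = 16 + 4 \left(5 + 1\right)^{2} = 16 + 4 \cdot 6^{2} = 16 + 4 \cdot 36 = 16 + 144 = 160$)
$22 \cdot 155 + g{\left(-3 \right)} = 22 \cdot 155 + 160 = 3410 + 160 = 3570$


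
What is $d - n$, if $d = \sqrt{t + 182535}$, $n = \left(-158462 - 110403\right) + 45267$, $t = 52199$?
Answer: $223598 + \sqrt{234734} \approx 2.2408 \cdot 10^{5}$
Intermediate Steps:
$n = -223598$ ($n = -268865 + 45267 = -223598$)
$d = \sqrt{234734}$ ($d = \sqrt{52199 + 182535} = \sqrt{234734} \approx 484.49$)
$d - n = \sqrt{234734} - -223598 = \sqrt{234734} + 223598 = 223598 + \sqrt{234734}$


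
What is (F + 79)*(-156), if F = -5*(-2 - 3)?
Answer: -16224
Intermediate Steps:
F = 25 (F = -5*(-5) = 25)
(F + 79)*(-156) = (25 + 79)*(-156) = 104*(-156) = -16224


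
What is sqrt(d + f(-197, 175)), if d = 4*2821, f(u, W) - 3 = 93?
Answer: 2*sqrt(2845) ≈ 106.68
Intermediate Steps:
f(u, W) = 96 (f(u, W) = 3 + 93 = 96)
d = 11284
sqrt(d + f(-197, 175)) = sqrt(11284 + 96) = sqrt(11380) = 2*sqrt(2845)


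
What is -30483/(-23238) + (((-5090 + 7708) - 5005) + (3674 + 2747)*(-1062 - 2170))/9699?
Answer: -17852237275/8347606 ≈ -2138.6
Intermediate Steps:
-30483/(-23238) + (((-5090 + 7708) - 5005) + (3674 + 2747)*(-1062 - 2170))/9699 = -30483*(-1/23238) + ((2618 - 5005) + 6421*(-3232))*(1/9699) = 3387/2582 + (-2387 - 20752672)*(1/9699) = 3387/2582 - 20755059*1/9699 = 3387/2582 - 6918353/3233 = -17852237275/8347606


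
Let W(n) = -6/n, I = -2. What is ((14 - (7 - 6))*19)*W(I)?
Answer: 741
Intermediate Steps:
((14 - (7 - 6))*19)*W(I) = ((14 - (7 - 6))*19)*(-6/(-2)) = ((14 - 1*1)*19)*(-6*(-1/2)) = ((14 - 1)*19)*3 = (13*19)*3 = 247*3 = 741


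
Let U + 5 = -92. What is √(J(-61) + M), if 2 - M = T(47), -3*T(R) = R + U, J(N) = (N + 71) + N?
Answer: I*√591/3 ≈ 8.1035*I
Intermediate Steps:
J(N) = 71 + 2*N (J(N) = (71 + N) + N = 71 + 2*N)
U = -97 (U = -5 - 92 = -97)
T(R) = 97/3 - R/3 (T(R) = -(R - 97)/3 = -(-97 + R)/3 = 97/3 - R/3)
M = -44/3 (M = 2 - (97/3 - ⅓*47) = 2 - (97/3 - 47/3) = 2 - 1*50/3 = 2 - 50/3 = -44/3 ≈ -14.667)
√(J(-61) + M) = √((71 + 2*(-61)) - 44/3) = √((71 - 122) - 44/3) = √(-51 - 44/3) = √(-197/3) = I*√591/3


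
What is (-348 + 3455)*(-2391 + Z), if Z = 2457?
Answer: 205062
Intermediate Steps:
(-348 + 3455)*(-2391 + Z) = (-348 + 3455)*(-2391 + 2457) = 3107*66 = 205062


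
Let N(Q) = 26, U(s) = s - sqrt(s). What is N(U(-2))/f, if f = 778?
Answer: 13/389 ≈ 0.033419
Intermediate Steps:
N(U(-2))/f = 26/778 = 26*(1/778) = 13/389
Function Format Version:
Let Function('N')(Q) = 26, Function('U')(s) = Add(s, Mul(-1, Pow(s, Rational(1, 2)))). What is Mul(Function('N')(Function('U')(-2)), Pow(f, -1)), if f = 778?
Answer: Rational(13, 389) ≈ 0.033419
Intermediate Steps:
Mul(Function('N')(Function('U')(-2)), Pow(f, -1)) = Mul(26, Pow(778, -1)) = Mul(26, Rational(1, 778)) = Rational(13, 389)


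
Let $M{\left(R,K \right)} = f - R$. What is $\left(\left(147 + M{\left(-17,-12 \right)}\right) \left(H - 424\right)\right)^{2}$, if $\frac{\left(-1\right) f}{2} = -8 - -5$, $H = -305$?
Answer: $15358644900$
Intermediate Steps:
$f = 6$ ($f = - 2 \left(-8 - -5\right) = - 2 \left(-8 + 5\right) = \left(-2\right) \left(-3\right) = 6$)
$M{\left(R,K \right)} = 6 - R$
$\left(\left(147 + M{\left(-17,-12 \right)}\right) \left(H - 424\right)\right)^{2} = \left(\left(147 + \left(6 - -17\right)\right) \left(-305 - 424\right)\right)^{2} = \left(\left(147 + \left(6 + 17\right)\right) \left(-729\right)\right)^{2} = \left(\left(147 + 23\right) \left(-729\right)\right)^{2} = \left(170 \left(-729\right)\right)^{2} = \left(-123930\right)^{2} = 15358644900$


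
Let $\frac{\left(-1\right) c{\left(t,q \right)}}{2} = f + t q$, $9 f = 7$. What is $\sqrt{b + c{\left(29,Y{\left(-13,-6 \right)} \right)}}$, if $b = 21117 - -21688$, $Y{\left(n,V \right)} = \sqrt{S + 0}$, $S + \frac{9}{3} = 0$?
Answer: $\frac{\sqrt{385231 - 522 i \sqrt{3}}}{3} \approx 206.89 - 0.24278 i$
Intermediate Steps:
$S = -3$ ($S = -3 + 0 = -3$)
$f = \frac{7}{9}$ ($f = \frac{1}{9} \cdot 7 = \frac{7}{9} \approx 0.77778$)
$Y{\left(n,V \right)} = i \sqrt{3}$ ($Y{\left(n,V \right)} = \sqrt{-3 + 0} = \sqrt{-3} = i \sqrt{3}$)
$c{\left(t,q \right)} = - \frac{14}{9} - 2 q t$ ($c{\left(t,q \right)} = - 2 \left(\frac{7}{9} + t q\right) = - 2 \left(\frac{7}{9} + q t\right) = - \frac{14}{9} - 2 q t$)
$b = 42805$ ($b = 21117 + 21688 = 42805$)
$\sqrt{b + c{\left(29,Y{\left(-13,-6 \right)} \right)}} = \sqrt{42805 - \left(\frac{14}{9} + 2 i \sqrt{3} \cdot 29\right)} = \sqrt{42805 - \left(\frac{14}{9} + 58 i \sqrt{3}\right)} = \sqrt{\frac{385231}{9} - 58 i \sqrt{3}}$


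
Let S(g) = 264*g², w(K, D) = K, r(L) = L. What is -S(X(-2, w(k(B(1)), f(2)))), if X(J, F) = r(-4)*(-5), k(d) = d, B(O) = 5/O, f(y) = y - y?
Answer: -105600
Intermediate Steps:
f(y) = 0
X(J, F) = 20 (X(J, F) = -4*(-5) = 20)
-S(X(-2, w(k(B(1)), f(2)))) = -264*20² = -264*400 = -1*105600 = -105600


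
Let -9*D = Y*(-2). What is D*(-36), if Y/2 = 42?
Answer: -672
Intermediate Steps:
Y = 84 (Y = 2*42 = 84)
D = 56/3 (D = -28*(-2)/3 = -⅑*(-168) = 56/3 ≈ 18.667)
D*(-36) = (56/3)*(-36) = -672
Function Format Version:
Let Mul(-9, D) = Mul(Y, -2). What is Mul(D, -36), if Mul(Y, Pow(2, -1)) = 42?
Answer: -672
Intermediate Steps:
Y = 84 (Y = Mul(2, 42) = 84)
D = Rational(56, 3) (D = Mul(Rational(-1, 9), Mul(84, -2)) = Mul(Rational(-1, 9), -168) = Rational(56, 3) ≈ 18.667)
Mul(D, -36) = Mul(Rational(56, 3), -36) = -672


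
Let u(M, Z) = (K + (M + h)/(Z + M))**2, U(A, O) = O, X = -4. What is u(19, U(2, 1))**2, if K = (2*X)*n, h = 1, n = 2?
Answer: 50625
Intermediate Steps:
K = -16 (K = (2*(-4))*2 = -8*2 = -16)
u(M, Z) = (-16 + (1 + M)/(M + Z))**2 (u(M, Z) = (-16 + (M + 1)/(Z + M))**2 = (-16 + (1 + M)/(M + Z))**2)
u(19, U(2, 1))**2 = ((-1 + 15*19 + 16*1)**2/(19 + 1)**2)**2 = ((-1 + 285 + 16)**2/20**2)**2 = ((1/400)*300**2)**2 = ((1/400)*90000)**2 = 225**2 = 50625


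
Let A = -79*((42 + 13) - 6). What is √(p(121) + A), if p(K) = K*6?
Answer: I*√3145 ≈ 56.08*I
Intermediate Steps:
p(K) = 6*K
A = -3871 (A = -79*(55 - 6) = -79*49 = -3871)
√(p(121) + A) = √(6*121 - 3871) = √(726 - 3871) = √(-3145) = I*√3145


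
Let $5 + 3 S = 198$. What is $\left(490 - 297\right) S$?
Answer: $\frac{37249}{3} \approx 12416.0$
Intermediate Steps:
$S = \frac{193}{3}$ ($S = - \frac{5}{3} + \frac{1}{3} \cdot 198 = - \frac{5}{3} + 66 = \frac{193}{3} \approx 64.333$)
$\left(490 - 297\right) S = \left(490 - 297\right) \frac{193}{3} = 193 \cdot \frac{193}{3} = \frac{37249}{3}$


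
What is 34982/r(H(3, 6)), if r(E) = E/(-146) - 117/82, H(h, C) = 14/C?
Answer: -314103378/12955 ≈ -24246.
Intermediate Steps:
r(E) = -117/82 - E/146 (r(E) = E*(-1/146) - 117*1/82 = -E/146 - 117/82 = -117/82 - E/146)
34982/r(H(3, 6)) = 34982/(-117/82 - 7/(73*6)) = 34982/(-117/82 - 1/146*7/3) = 34982/(-117/82 - 7/438) = 34982/(-12955/8979) = 34982*(-8979/12955) = -314103378/12955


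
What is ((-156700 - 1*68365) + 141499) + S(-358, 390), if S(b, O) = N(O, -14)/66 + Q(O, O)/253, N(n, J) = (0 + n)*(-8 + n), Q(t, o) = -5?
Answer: -20571113/253 ≈ -81309.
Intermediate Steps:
N(n, J) = n*(-8 + n)
S(b, O) = -5/253 + O*(-8 + O)/66 (S(b, O) = (O*(-8 + O))/66 - 5/253 = (O*(-8 + O))*(1/66) - 5*1/253 = O*(-8 + O)/66 - 5/253 = -5/253 + O*(-8 + O)/66)
((-156700 - 1*68365) + 141499) + S(-358, 390) = ((-156700 - 1*68365) + 141499) + (-5/253 + (1/66)*390*(-8 + 390)) = ((-156700 - 68365) + 141499) + (-5/253 + (1/66)*390*382) = (-225065 + 141499) + (-5/253 + 24830/11) = -83566 + 571085/253 = -20571113/253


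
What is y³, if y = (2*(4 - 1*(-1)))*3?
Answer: 27000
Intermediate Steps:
y = 30 (y = (2*(4 + 1))*3 = (2*5)*3 = 10*3 = 30)
y³ = 30³ = 27000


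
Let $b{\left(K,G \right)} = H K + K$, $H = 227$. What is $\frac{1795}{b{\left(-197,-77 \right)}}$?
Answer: $- \frac{1795}{44916} \approx -0.039963$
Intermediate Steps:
$b{\left(K,G \right)} = 228 K$ ($b{\left(K,G \right)} = 227 K + K = 228 K$)
$\frac{1795}{b{\left(-197,-77 \right)}} = \frac{1795}{228 \left(-197\right)} = \frac{1795}{-44916} = 1795 \left(- \frac{1}{44916}\right) = - \frac{1795}{44916}$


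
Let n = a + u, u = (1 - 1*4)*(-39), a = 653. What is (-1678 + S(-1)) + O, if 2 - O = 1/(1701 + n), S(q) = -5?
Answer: -4153752/2471 ≈ -1681.0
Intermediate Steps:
u = 117 (u = (1 - 4)*(-39) = -3*(-39) = 117)
n = 770 (n = 653 + 117 = 770)
O = 4941/2471 (O = 2 - 1/(1701 + 770) = 2 - 1/2471 = 4941/2471 ≈ 1.9996)
(-1678 + S(-1)) + O = (-1678 - 5) + 4941/2471 = -1683 + 4941/2471 = -4153752/2471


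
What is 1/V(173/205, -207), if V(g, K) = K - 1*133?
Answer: -1/340 ≈ -0.0029412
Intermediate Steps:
V(g, K) = -133 + K (V(g, K) = K - 133 = -133 + K)
1/V(173/205, -207) = 1/(-133 - 207) = 1/(-340) = -1/340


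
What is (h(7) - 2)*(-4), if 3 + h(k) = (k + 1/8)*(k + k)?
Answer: -379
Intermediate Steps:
h(k) = -3 + 2*k*(⅛ + k) (h(k) = -3 + (k + 1/8)*(k + k) = -3 + (k + ⅛)*(2*k) = -3 + (⅛ + k)*(2*k) = -3 + 2*k*(⅛ + k))
(h(7) - 2)*(-4) = ((-3 + 2*7² + (¼)*7) - 2)*(-4) = ((-3 + 2*49 + 7/4) - 2)*(-4) = ((-3 + 98 + 7/4) - 2)*(-4) = (387/4 - 2)*(-4) = (379/4)*(-4) = -379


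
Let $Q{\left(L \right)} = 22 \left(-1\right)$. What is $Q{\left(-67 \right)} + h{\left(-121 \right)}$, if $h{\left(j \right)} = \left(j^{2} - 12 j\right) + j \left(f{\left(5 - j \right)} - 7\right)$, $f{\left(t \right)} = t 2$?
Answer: $-13574$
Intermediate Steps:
$f{\left(t \right)} = 2 t$
$Q{\left(L \right)} = -22$
$h{\left(j \right)} = j^{2} - 12 j + j \left(3 - 2 j\right)$ ($h{\left(j \right)} = \left(j^{2} - 12 j\right) + j \left(2 \left(5 - j\right) - 7\right) = \left(j^{2} - 12 j\right) + j \left(\left(10 - 2 j\right) - 7\right) = \left(j^{2} - 12 j\right) + j \left(3 - 2 j\right) = j^{2} - 12 j + j \left(3 - 2 j\right)$)
$Q{\left(-67 \right)} + h{\left(-121 \right)} = -22 - - 121 \left(9 - 121\right) = -22 - \left(-121\right) \left(-112\right) = -22 - 13552 = -13574$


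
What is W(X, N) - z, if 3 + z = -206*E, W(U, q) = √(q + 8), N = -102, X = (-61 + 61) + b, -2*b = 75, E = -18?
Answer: -3705 + I*√94 ≈ -3705.0 + 9.6954*I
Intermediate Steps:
b = -75/2 (b = -½*75 = -75/2 ≈ -37.500)
X = -75/2 (X = (-61 + 61) - 75/2 = 0 - 75/2 = -75/2 ≈ -37.500)
W(U, q) = √(8 + q)
z = 3705 (z = -3 - 206*(-18) = -3 + 3708 = 3705)
W(X, N) - z = √(8 - 102) - 1*3705 = √(-94) - 3705 = I*√94 - 3705 = -3705 + I*√94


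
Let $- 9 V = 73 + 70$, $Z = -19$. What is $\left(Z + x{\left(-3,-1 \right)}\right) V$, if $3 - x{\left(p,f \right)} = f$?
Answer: $\frac{715}{3} \approx 238.33$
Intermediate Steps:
$x{\left(p,f \right)} = 3 - f$
$V = - \frac{143}{9}$ ($V = - \frac{73 + 70}{9} = \left(- \frac{1}{9}\right) 143 = - \frac{143}{9} \approx -15.889$)
$\left(Z + x{\left(-3,-1 \right)}\right) V = \left(-19 + \left(3 - -1\right)\right) \left(- \frac{143}{9}\right) = \left(-19 + \left(3 + 1\right)\right) \left(- \frac{143}{9}\right) = \left(-19 + 4\right) \left(- \frac{143}{9}\right) = \left(-15\right) \left(- \frac{143}{9}\right) = \frac{715}{3}$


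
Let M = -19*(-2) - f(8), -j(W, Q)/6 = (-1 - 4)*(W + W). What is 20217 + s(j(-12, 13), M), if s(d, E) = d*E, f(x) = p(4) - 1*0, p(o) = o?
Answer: -4263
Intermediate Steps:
f(x) = 4 (f(x) = 4 - 1*0 = 4 + 0 = 4)
j(W, Q) = 60*W (j(W, Q) = -6*(-1 - 4)*(W + W) = -(-30)*2*W = -(-60)*W = 60*W)
M = 34 (M = -19*(-2) - 1*4 = 38 - 4 = 34)
s(d, E) = E*d
20217 + s(j(-12, 13), M) = 20217 + 34*(60*(-12)) = 20217 + 34*(-720) = 20217 - 24480 = -4263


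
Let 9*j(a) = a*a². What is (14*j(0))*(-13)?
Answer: 0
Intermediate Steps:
j(a) = a³/9 (j(a) = (a*a²)/9 = a³/9)
(14*j(0))*(-13) = (14*((⅑)*0³))*(-13) = (14*((⅑)*0))*(-13) = (14*0)*(-13) = 0*(-13) = 0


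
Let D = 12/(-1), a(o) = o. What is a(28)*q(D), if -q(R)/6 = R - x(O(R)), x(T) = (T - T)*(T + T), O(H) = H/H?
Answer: 2016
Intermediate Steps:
O(H) = 1
D = -12 (D = 12*(-1) = -12)
x(T) = 0 (x(T) = 0*(2*T) = 0)
q(R) = -6*R (q(R) = -6*(R - 1*0) = -6*(R + 0) = -6*R)
a(28)*q(D) = 28*(-6*(-12)) = 28*72 = 2016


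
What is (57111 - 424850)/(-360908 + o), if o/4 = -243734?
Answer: 367739/1335844 ≈ 0.27529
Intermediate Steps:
o = -974936 (o = 4*(-243734) = -974936)
(57111 - 424850)/(-360908 + o) = (57111 - 424850)/(-360908 - 974936) = -367739/(-1335844) = -367739*(-1/1335844) = 367739/1335844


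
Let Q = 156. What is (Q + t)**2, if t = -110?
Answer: 2116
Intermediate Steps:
(Q + t)**2 = (156 - 110)**2 = 46**2 = 2116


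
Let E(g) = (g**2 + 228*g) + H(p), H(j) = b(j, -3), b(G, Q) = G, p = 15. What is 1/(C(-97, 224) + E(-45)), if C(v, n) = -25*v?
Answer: -1/5795 ≈ -0.00017256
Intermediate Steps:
H(j) = j
E(g) = 15 + g**2 + 228*g (E(g) = (g**2 + 228*g) + 15 = 15 + g**2 + 228*g)
1/(C(-97, 224) + E(-45)) = 1/(-25*(-97) + (15 + (-45)**2 + 228*(-45))) = 1/(2425 + (15 + 2025 - 10260)) = 1/(2425 - 8220) = 1/(-5795) = -1/5795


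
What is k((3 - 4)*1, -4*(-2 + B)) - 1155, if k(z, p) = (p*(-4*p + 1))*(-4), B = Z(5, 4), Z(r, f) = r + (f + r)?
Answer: 35901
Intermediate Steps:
Z(r, f) = f + 2*r
B = 14 (B = 4 + 2*5 = 4 + 10 = 14)
k(z, p) = -4*p*(1 - 4*p) (k(z, p) = (p*(1 - 4*p))*(-4) = -4*p*(1 - 4*p))
k((3 - 4)*1, -4*(-2 + B)) - 1155 = 4*(-4*(-2 + 14))*(-1 + 4*(-4*(-2 + 14))) - 1155 = 4*(-4*12)*(-1 + 4*(-4*12)) - 1155 = 4*(-48)*(-1 + 4*(-48)) - 1155 = 4*(-48)*(-1 - 192) - 1155 = 4*(-48)*(-193) - 1155 = 37056 - 1155 = 35901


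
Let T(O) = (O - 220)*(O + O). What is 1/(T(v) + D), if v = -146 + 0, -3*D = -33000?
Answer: 1/117872 ≈ 8.4838e-6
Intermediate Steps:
D = 11000 (D = -⅓*(-33000) = 11000)
v = -146
T(O) = 2*O*(-220 + O) (T(O) = (-220 + O)*(2*O) = 2*O*(-220 + O))
1/(T(v) + D) = 1/(2*(-146)*(-220 - 146) + 11000) = 1/(2*(-146)*(-366) + 11000) = 1/(106872 + 11000) = 1/117872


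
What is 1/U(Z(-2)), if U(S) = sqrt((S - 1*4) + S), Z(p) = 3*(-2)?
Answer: -I/4 ≈ -0.25*I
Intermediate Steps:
Z(p) = -6
U(S) = sqrt(-4 + 2*S) (U(S) = sqrt((S - 4) + S) = sqrt((-4 + S) + S) = sqrt(-4 + 2*S))
1/U(Z(-2)) = 1/(sqrt(-4 + 2*(-6))) = 1/(sqrt(-4 - 12)) = 1/(sqrt(-16)) = 1/(4*I) = -I/4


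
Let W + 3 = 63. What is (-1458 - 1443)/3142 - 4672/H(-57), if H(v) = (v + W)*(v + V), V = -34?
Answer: 13887451/857766 ≈ 16.190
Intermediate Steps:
W = 60 (W = -3 + 63 = 60)
H(v) = (-34 + v)*(60 + v) (H(v) = (v + 60)*(v - 34) = (60 + v)*(-34 + v) = (-34 + v)*(60 + v))
(-1458 - 1443)/3142 - 4672/H(-57) = (-1458 - 1443)/3142 - 4672/(-2040 + (-57)**2 + 26*(-57)) = -2901*1/3142 - 4672/(-2040 + 3249 - 1482) = -2901/3142 - 4672/(-273) = -2901/3142 - 4672*(-1/273) = -2901/3142 + 4672/273 = 13887451/857766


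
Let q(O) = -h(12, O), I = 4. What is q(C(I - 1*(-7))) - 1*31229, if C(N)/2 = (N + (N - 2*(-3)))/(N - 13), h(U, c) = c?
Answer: -31201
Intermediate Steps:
C(N) = 2*(6 + 2*N)/(-13 + N) (C(N) = 2*((N + (N - 2*(-3)))/(N - 13)) = 2*((N + (N + 6))/(-13 + N)) = 2*((N + (6 + N))/(-13 + N)) = 2*((6 + 2*N)/(-13 + N)) = 2*(6 + 2*N)/(-13 + N))
q(O) = -O
q(C(I - 1*(-7))) - 1*31229 = -4*(3 + (4 - 1*(-7)))/(-13 + (4 - 1*(-7))) - 1*31229 = -4*(3 + (4 + 7))/(-13 + (4 + 7)) - 31229 = -4*(3 + 11)/(-13 + 11) - 31229 = -4*14/(-2) - 31229 = -4*(-1)*14/2 - 31229 = -1*(-28) - 31229 = 28 - 31229 = -31201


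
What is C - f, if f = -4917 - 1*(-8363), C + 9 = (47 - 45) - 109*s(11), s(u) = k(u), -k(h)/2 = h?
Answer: -1055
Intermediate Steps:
k(h) = -2*h
s(u) = -2*u
C = 2391 (C = -9 + ((47 - 45) - (-218)*11) = -9 + (2 - 109*(-22)) = -9 + (2 + 2398) = -9 + 2400 = 2391)
f = 3446 (f = -4917 + 8363 = 3446)
C - f = 2391 - 1*3446 = 2391 - 3446 = -1055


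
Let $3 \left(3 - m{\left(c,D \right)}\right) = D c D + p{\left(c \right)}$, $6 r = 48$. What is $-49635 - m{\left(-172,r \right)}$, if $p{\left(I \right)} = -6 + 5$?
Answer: $- \frac{159923}{3} \approx -53308.0$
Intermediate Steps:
$r = 8$ ($r = \frac{1}{6} \cdot 48 = 8$)
$p{\left(I \right)} = -1$
$m{\left(c,D \right)} = \frac{10}{3} - \frac{c D^{2}}{3}$ ($m{\left(c,D \right)} = 3 - \frac{D c D - 1}{3} = 3 - \frac{c D^{2} - 1}{3} = 3 - \frac{-1 + c D^{2}}{3} = 3 - \left(- \frac{1}{3} + \frac{c D^{2}}{3}\right) = \frac{10}{3} - \frac{c D^{2}}{3}$)
$-49635 - m{\left(-172,r \right)} = -49635 - \left(\frac{10}{3} - - \frac{172 \cdot 8^{2}}{3}\right) = -49635 - \left(\frac{10}{3} - \left(- \frac{172}{3}\right) 64\right) = -49635 - \left(\frac{10}{3} + \frac{11008}{3}\right) = -49635 - \frac{11018}{3} = - \frac{159923}{3}$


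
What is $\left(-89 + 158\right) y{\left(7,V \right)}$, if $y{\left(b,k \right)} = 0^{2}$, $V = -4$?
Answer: $0$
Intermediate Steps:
$y{\left(b,k \right)} = 0$
$\left(-89 + 158\right) y{\left(7,V \right)} = \left(-89 + 158\right) 0 = 69 \cdot 0 = 0$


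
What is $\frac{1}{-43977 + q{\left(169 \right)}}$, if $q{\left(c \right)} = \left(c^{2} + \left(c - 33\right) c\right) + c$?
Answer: $\frac{1}{7737} \approx 0.00012925$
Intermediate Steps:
$q{\left(c \right)} = c + c^{2} + c \left(-33 + c\right)$ ($q{\left(c \right)} = \left(c^{2} + \left(c - 33\right) c\right) + c = \left(c^{2} + \left(-33 + c\right) c\right) + c = \left(c^{2} + c \left(-33 + c\right)\right) + c = c + c^{2} + c \left(-33 + c\right)$)
$\frac{1}{-43977 + q{\left(169 \right)}} = \frac{1}{-43977 + 2 \cdot 169 \left(-16 + 169\right)} = \frac{1}{-43977 + 2 \cdot 169 \cdot 153} = \frac{1}{-43977 + 51714} = \frac{1}{7737}$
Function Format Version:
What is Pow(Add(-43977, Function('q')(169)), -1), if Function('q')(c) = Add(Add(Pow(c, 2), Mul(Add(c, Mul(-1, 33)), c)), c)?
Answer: Rational(1, 7737) ≈ 0.00012925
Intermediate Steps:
Function('q')(c) = Add(c, Pow(c, 2), Mul(c, Add(-33, c))) (Function('q')(c) = Add(Add(Pow(c, 2), Mul(Add(c, -33), c)), c) = Add(Add(Pow(c, 2), Mul(Add(-33, c), c)), c) = Add(Add(Pow(c, 2), Mul(c, Add(-33, c))), c) = Add(c, Pow(c, 2), Mul(c, Add(-33, c))))
Pow(Add(-43977, Function('q')(169)), -1) = Pow(Add(-43977, Mul(2, 169, Add(-16, 169))), -1) = Pow(Add(-43977, Mul(2, 169, 153)), -1) = Pow(Add(-43977, 51714), -1) = Pow(7737, -1) = Rational(1, 7737)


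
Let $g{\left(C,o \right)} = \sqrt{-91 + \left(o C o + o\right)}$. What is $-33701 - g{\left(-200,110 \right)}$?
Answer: $-33701 - i \sqrt{2419981} \approx -33701.0 - 1555.6 i$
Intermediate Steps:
$g{\left(C,o \right)} = \sqrt{-91 + o + C o^{2}}$ ($g{\left(C,o \right)} = \sqrt{-91 + \left(C o o + o\right)} = \sqrt{-91 + \left(C o^{2} + o\right)} = \sqrt{-91 + \left(o + C o^{2}\right)} = \sqrt{-91 + o + C o^{2}}$)
$-33701 - g{\left(-200,110 \right)} = -33701 - \sqrt{-91 + 110 - 200 \cdot 110^{2}} = -33701 - \sqrt{-91 + 110 - 2420000} = -33701 - \sqrt{-2419981} = -33701 - i \sqrt{2419981}$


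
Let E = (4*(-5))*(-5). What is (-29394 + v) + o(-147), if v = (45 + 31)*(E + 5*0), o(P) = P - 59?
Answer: -22000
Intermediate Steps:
o(P) = -59 + P
E = 100 (E = -20*(-5) = 100)
v = 7600 (v = (45 + 31)*(100 + 5*0) = 76*(100 + 0) = 76*100 = 7600)
(-29394 + v) + o(-147) = (-29394 + 7600) + (-59 - 147) = -21794 - 206 = -22000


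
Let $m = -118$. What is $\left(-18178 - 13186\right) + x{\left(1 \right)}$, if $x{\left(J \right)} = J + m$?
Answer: $-31481$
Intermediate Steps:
$x{\left(J \right)} = -118 + J$ ($x{\left(J \right)} = J - 118 = -118 + J$)
$\left(-18178 - 13186\right) + x{\left(1 \right)} = \left(-18178 - 13186\right) + \left(-118 + 1\right) = -31364 - 117 = -31481$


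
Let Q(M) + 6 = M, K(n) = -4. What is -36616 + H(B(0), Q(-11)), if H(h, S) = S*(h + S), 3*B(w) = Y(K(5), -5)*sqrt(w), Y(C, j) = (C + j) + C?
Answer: -36327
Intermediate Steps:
Y(C, j) = j + 2*C
B(w) = -13*sqrt(w)/3 (B(w) = ((-5 + 2*(-4))*sqrt(w))/3 = ((-5 - 8)*sqrt(w))/3 = (-13*sqrt(w))/3 = -13*sqrt(w)/3)
Q(M) = -6 + M
H(h, S) = S*(S + h)
-36616 + H(B(0), Q(-11)) = -36616 + (-6 - 11)*((-6 - 11) - 13*sqrt(0)/3) = -36616 - 17*(-17 - 13/3*0) = -36616 - 17*(-17 + 0) = -36616 - 17*(-17) = -36616 + 289 = -36327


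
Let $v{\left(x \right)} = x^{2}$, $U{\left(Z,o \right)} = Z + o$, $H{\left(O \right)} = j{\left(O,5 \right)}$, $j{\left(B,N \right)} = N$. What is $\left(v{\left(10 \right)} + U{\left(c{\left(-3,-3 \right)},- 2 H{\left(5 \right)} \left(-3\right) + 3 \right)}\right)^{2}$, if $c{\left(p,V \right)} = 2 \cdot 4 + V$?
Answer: $19044$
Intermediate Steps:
$H{\left(O \right)} = 5$
$c{\left(p,V \right)} = 8 + V$
$\left(v{\left(10 \right)} + U{\left(c{\left(-3,-3 \right)},- 2 H{\left(5 \right)} \left(-3\right) + 3 \right)}\right)^{2} = \left(10^{2} + \left(\left(8 - 3\right) + \left(\left(-2\right) 5 \left(-3\right) + 3\right)\right)\right)^{2} = \left(100 + \left(5 + \left(\left(-10\right) \left(-3\right) + 3\right)\right)\right)^{2} = \left(100 + \left(5 + \left(30 + 3\right)\right)\right)^{2} = \left(100 + \left(5 + 33\right)\right)^{2} = \left(100 + 38\right)^{2} = 138^{2} = 19044$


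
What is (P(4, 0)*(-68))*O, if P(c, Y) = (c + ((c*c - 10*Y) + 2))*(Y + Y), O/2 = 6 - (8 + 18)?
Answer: 0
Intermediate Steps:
O = -40 (O = 2*(6 - (8 + 18)) = 2*(6 - 1*26) = 2*(6 - 26) = 2*(-20) = -40)
P(c, Y) = 2*Y*(2 + c + c² - 10*Y) (P(c, Y) = (c + ((c² - 10*Y) + 2))*(2*Y) = (c + (2 + c² - 10*Y))*(2*Y) = (2 + c + c² - 10*Y)*(2*Y) = 2*Y*(2 + c + c² - 10*Y))
(P(4, 0)*(-68))*O = ((2*0*(2 + 4 + 4² - 10*0))*(-68))*(-40) = ((2*0*(2 + 4 + 16 + 0))*(-68))*(-40) = ((2*0*22)*(-68))*(-40) = (0*(-68))*(-40) = 0*(-40) = 0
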